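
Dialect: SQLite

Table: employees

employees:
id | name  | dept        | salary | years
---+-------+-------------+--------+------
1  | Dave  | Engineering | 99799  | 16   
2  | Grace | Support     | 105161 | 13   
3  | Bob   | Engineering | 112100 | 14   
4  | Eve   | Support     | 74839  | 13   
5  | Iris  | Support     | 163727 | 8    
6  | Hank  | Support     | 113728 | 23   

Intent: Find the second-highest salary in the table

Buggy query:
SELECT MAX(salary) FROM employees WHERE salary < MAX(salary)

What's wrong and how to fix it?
Bug: The inner MAX is an aggregate inside WHERE, which is not allowed

Fix: Compute the overall MAX in a subquery, then take MAX of rows below it

Corrected query:
SELECT MAX(salary) FROM employees WHERE salary < (SELECT MAX(salary) FROM employees)

Result:
MAX(salary)
-----------
113728     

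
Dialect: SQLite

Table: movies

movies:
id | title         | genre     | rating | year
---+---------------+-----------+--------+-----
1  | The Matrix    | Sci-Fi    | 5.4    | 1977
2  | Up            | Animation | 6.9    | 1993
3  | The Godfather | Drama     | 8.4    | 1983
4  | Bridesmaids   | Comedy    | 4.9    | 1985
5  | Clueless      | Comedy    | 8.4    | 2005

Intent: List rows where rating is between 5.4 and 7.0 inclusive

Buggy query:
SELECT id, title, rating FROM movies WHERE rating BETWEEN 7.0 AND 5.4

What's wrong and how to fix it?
Bug: BETWEEN expects the lower bound first; with 7.0 AND 5.4 the range is empty

Fix: Swap the bounds so the smaller value comes first

Corrected query:
SELECT id, title, rating FROM movies WHERE rating BETWEEN 5.4 AND 7.0

Result:
id | title      | rating
---+------------+-------
1  | The Matrix | 5.4   
2  | Up         | 6.9   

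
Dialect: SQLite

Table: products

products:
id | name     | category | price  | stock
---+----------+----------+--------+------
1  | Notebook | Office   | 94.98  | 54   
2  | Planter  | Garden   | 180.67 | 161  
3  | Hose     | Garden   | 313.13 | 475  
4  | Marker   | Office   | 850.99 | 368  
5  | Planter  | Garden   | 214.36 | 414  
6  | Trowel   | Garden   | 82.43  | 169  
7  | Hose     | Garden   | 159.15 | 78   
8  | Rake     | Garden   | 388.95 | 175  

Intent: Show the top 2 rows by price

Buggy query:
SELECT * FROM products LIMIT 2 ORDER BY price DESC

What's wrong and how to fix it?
Bug: ORDER BY cannot follow LIMIT; LIMIT is the final clause

Fix: Sort with ORDER BY, then apply LIMIT

Corrected query:
SELECT * FROM products ORDER BY price DESC LIMIT 2

Result:
id | name   | category | price  | stock
---+--------+----------+--------+------
4  | Marker | Office   | 850.99 | 368  
8  | Rake   | Garden   | 388.95 | 175  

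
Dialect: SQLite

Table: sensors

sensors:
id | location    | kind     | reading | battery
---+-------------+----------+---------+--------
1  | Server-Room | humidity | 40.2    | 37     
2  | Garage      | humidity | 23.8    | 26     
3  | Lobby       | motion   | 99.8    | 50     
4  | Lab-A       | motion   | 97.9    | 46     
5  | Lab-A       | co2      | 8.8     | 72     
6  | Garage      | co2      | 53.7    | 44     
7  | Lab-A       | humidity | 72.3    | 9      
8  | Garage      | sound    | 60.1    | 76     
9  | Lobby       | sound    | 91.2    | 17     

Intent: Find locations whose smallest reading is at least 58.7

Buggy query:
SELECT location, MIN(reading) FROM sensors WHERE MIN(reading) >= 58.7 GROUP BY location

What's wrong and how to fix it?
Bug: Aggregates like MIN are computed per group after WHERE runs

Fix: Replace WHERE with HAVING after the GROUP BY

Corrected query:
SELECT location, MIN(reading) FROM sensors GROUP BY location HAVING MIN(reading) >= 58.7

Result:
location | MIN(reading)
---------+-------------
Lobby    | 91.2        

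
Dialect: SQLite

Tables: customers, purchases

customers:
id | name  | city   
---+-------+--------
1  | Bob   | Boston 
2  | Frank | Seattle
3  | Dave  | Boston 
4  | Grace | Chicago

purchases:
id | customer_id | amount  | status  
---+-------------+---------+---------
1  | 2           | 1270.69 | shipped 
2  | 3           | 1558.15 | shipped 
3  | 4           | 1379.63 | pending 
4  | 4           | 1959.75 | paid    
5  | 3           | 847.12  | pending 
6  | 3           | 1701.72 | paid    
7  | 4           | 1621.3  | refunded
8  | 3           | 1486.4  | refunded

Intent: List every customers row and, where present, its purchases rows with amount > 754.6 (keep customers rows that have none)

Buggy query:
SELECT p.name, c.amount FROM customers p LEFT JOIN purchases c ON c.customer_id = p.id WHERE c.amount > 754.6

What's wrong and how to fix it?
Bug: A WHERE condition on the right-hand table after LEFT JOIN drops unmatched parents

Fix: Put 'c.amount > 754.6' in the JOIN's ON clause instead of WHERE

Corrected query:
SELECT p.name, c.amount FROM customers p LEFT JOIN purchases c ON c.customer_id = p.id AND c.amount > 754.6

Result:
name  | amount 
------+--------
Bob   | NULL   
Frank | 1270.69
Dave  | 847.12 
Dave  | 1486.4 
Dave  | 1558.15
Dave  | 1701.72
Grace | 1379.63
Grace | 1621.3 
Grace | 1959.75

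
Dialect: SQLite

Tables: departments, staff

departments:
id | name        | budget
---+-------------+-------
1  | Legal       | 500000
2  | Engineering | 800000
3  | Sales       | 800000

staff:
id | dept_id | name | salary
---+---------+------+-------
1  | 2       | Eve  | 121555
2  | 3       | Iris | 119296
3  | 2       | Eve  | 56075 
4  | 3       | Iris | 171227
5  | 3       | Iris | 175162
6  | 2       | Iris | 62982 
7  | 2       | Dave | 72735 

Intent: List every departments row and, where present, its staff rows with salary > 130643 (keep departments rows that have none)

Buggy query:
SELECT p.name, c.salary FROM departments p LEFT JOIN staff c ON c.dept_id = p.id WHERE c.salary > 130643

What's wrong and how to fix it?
Bug: A WHERE condition on the right-hand table after LEFT JOIN drops unmatched parents

Fix: Move the right-table condition into the ON clause so unmatched parents are kept

Corrected query:
SELECT p.name, c.salary FROM departments p LEFT JOIN staff c ON c.dept_id = p.id AND c.salary > 130643

Result:
name        | salary
------------+-------
Legal       | NULL  
Engineering | NULL  
Sales       | 171227
Sales       | 175162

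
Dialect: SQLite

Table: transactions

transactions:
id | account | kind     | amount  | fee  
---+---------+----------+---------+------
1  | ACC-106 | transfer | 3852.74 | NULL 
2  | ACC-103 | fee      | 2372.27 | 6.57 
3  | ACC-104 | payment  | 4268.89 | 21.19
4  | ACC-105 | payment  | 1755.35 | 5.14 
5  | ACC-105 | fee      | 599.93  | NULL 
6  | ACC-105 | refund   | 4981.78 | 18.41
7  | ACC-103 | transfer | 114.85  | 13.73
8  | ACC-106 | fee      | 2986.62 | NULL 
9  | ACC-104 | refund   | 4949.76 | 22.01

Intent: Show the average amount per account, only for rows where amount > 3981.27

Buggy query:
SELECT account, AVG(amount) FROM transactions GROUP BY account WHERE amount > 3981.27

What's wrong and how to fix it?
Bug: Row-level WHERE must come before GROUP BY in the clause order

Fix: Place WHERE between FROM and GROUP BY

Corrected query:
SELECT account, AVG(amount) FROM transactions WHERE amount > 3981.27 GROUP BY account

Result:
account | AVG(amount)
--------+------------
ACC-104 | 4609.325   
ACC-105 | 4981.78    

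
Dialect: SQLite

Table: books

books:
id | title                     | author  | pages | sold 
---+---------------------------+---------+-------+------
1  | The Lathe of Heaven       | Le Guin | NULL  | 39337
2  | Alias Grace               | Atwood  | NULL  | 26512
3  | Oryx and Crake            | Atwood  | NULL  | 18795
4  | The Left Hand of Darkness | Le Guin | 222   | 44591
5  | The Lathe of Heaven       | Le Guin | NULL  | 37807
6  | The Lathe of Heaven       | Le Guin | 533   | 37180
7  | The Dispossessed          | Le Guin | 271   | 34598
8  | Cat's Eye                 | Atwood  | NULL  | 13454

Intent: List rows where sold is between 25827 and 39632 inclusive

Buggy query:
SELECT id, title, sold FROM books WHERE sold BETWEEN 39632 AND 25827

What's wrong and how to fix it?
Bug: BETWEEN expects the lower bound first; with 39632 AND 25827 the range is empty

Fix: Write BETWEEN 25827 AND 39632

Corrected query:
SELECT id, title, sold FROM books WHERE sold BETWEEN 25827 AND 39632

Result:
id | title               | sold 
---+---------------------+------
1  | The Lathe of Heaven | 39337
2  | Alias Grace         | 26512
5  | The Lathe of Heaven | 37807
6  | The Lathe of Heaven | 37180
7  | The Dispossessed    | 34598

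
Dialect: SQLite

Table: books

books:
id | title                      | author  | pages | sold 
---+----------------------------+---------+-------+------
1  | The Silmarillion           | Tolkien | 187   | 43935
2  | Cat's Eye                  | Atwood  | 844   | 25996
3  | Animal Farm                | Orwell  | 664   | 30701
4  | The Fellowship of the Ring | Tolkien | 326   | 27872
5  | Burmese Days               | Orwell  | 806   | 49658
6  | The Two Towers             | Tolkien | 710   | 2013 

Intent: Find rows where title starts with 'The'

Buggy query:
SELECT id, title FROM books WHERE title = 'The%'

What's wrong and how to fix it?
Bug: '=' compares the literal string including the % character; pattern matching needs LIKE

Fix: Replace '=' with LIKE so 'The%' is treated as a pattern

Corrected query:
SELECT id, title FROM books WHERE title LIKE 'The%'

Result:
id | title                     
---+---------------------------
1  | The Silmarillion          
4  | The Fellowship of the Ring
6  | The Two Towers            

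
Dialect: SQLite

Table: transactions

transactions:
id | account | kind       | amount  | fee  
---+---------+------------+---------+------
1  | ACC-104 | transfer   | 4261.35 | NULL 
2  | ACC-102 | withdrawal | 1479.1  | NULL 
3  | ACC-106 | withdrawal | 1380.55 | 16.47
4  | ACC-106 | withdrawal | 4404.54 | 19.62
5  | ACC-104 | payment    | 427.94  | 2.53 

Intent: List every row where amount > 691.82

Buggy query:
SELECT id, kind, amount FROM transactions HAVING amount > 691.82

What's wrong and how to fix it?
Bug: This is a non-aggregate query (no GROUP BY, no aggregates), so in SQLite the HAVING clause is invalid here; a row-level condition belongs in WHERE

Fix: Replace HAVING with WHERE since the condition applies to individual rows

Corrected query:
SELECT id, kind, amount FROM transactions WHERE amount > 691.82

Result:
id | kind       | amount 
---+------------+--------
1  | transfer   | 4261.35
2  | withdrawal | 1479.1 
3  | withdrawal | 1380.55
4  | withdrawal | 4404.54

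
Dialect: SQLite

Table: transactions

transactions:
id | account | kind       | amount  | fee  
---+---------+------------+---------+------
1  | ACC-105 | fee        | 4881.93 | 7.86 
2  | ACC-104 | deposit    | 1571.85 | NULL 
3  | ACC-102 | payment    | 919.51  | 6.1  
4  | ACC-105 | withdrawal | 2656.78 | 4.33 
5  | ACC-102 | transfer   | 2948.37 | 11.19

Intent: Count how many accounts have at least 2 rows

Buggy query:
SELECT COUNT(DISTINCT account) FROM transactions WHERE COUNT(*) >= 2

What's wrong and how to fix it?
Bug: WHERE filters individual rows, not groups, so a group-level COUNT is invalid there

Fix: Use a subquery that GROUPs and filters with HAVING, then count its rows

Corrected query:
SELECT COUNT(*) FROM (SELECT account FROM transactions GROUP BY account HAVING COUNT(*) >= 2)

Result:
COUNT(*)
--------
2       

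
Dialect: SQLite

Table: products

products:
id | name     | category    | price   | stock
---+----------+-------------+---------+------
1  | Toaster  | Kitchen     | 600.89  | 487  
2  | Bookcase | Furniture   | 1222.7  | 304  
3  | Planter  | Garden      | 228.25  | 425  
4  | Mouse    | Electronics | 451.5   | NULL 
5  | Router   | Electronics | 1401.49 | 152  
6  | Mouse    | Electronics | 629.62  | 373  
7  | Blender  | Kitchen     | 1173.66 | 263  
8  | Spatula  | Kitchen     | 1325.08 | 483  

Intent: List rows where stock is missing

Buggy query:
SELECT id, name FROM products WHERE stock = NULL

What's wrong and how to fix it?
Bug: '= NULL' is always unknown in SQL three-valued logic, so no rows match

Fix: Use IS NULL to test for NULL

Corrected query:
SELECT id, name FROM products WHERE stock IS NULL

Result:
id | name 
---+------
4  | Mouse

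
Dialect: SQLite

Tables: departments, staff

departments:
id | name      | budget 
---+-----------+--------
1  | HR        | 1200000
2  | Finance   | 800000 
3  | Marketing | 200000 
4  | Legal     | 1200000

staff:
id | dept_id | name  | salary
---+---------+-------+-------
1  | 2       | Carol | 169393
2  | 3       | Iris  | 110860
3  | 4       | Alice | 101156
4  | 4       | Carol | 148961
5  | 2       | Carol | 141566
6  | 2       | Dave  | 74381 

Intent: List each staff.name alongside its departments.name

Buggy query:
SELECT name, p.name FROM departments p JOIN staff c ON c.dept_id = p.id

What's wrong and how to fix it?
Bug: Both tables have a 'name' column; the unqualified reference is ambiguous

Fix: Qualify the column with its table alias (c.name)

Corrected query:
SELECT c.name, p.name FROM departments p JOIN staff c ON c.dept_id = p.id

Result:
name  | name     
------+----------
Carol | Finance  
Iris  | Marketing
Alice | Legal    
Carol | Legal    
Carol | Finance  
Dave  | Finance  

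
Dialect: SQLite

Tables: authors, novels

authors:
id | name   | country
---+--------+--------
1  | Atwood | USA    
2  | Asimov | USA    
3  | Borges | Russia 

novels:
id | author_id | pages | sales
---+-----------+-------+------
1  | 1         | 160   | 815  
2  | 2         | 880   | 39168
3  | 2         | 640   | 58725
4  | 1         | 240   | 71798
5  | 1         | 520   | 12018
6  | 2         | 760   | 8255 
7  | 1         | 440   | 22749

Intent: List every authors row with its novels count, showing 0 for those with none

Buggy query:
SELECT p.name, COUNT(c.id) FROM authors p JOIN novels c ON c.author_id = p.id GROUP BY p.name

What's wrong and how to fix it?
Bug: An inner join excludes parents with zero children

Fix: Use LEFT JOIN so parents without children still appear (COUNT(c.id) gives 0)

Corrected query:
SELECT p.name, COUNT(c.id) FROM authors p LEFT JOIN novels c ON c.author_id = p.id GROUP BY p.name

Result:
name   | COUNT(c.id)
-------+------------
Asimov | 3          
Atwood | 4          
Borges | 0          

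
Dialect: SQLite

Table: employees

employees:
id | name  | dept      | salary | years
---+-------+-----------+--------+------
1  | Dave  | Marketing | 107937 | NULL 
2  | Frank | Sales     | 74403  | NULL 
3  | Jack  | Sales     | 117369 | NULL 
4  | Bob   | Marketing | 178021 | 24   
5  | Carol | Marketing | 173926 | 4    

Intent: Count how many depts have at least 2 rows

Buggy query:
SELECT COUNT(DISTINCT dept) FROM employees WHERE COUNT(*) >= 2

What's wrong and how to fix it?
Bug: COUNT(*) cannot appear in WHERE; the per-group count doesn't exist yet

Fix: Group first with HAVING COUNT(*) >= 2, then COUNT the resulting groups

Corrected query:
SELECT COUNT(*) FROM (SELECT dept FROM employees GROUP BY dept HAVING COUNT(*) >= 2)

Result:
COUNT(*)
--------
2       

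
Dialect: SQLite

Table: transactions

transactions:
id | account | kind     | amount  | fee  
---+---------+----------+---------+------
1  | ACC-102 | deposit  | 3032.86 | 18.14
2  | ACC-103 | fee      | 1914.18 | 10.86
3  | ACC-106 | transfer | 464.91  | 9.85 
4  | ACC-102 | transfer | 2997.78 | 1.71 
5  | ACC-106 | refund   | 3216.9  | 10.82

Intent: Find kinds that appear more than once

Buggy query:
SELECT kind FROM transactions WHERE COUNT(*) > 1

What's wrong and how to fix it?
Bug: COUNT(*) is an aggregate and cannot be used in WHERE

Fix: Group first, then use HAVING for the count condition

Corrected query:
SELECT kind FROM transactions GROUP BY kind HAVING COUNT(*) > 1

Result:
kind    
--------
transfer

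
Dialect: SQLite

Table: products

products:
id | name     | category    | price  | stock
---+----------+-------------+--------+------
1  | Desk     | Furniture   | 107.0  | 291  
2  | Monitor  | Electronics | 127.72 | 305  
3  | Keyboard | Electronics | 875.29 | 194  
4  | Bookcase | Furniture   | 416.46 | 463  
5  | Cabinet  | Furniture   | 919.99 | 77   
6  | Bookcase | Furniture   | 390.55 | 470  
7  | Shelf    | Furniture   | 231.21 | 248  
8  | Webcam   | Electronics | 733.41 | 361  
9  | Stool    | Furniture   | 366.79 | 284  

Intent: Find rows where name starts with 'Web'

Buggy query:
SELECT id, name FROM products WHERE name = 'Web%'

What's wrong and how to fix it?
Bug: Wildcards only work with LIKE; '=' treats '%' as a literal character

Fix: Use LIKE for wildcard pattern matching

Corrected query:
SELECT id, name FROM products WHERE name LIKE 'Web%'

Result:
id | name  
---+-------
8  | Webcam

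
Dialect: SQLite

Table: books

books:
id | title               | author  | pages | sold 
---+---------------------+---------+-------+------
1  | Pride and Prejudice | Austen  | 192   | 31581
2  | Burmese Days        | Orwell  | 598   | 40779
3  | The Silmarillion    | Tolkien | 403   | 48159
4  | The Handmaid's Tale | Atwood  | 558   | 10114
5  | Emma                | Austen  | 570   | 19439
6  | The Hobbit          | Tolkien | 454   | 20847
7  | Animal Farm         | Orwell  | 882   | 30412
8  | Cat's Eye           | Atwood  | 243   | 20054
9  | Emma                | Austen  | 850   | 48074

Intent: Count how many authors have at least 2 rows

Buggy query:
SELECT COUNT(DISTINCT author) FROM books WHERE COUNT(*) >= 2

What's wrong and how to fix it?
Bug: COUNT(*) cannot appear in WHERE; the per-group count doesn't exist yet

Fix: Group first with HAVING COUNT(*) >= 2, then COUNT the resulting groups

Corrected query:
SELECT COUNT(*) FROM (SELECT author FROM books GROUP BY author HAVING COUNT(*) >= 2)

Result:
COUNT(*)
--------
4       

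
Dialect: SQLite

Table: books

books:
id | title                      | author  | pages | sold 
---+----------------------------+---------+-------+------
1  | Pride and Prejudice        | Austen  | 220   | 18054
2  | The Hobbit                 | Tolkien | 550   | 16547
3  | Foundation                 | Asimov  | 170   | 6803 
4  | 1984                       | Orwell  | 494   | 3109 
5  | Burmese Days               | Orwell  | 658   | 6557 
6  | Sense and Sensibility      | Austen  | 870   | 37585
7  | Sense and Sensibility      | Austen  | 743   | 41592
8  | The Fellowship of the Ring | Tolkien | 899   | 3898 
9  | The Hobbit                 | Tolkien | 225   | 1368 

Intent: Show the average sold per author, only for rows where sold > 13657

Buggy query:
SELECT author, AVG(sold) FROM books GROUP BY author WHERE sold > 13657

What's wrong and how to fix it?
Bug: WHERE cannot follow GROUP BY

Fix: Move the WHERE clause before GROUP BY

Corrected query:
SELECT author, AVG(sold) FROM books WHERE sold > 13657 GROUP BY author

Result:
author  | AVG(sold)   
--------+-------------
Austen  | 32410.333333
Tolkien | 16547       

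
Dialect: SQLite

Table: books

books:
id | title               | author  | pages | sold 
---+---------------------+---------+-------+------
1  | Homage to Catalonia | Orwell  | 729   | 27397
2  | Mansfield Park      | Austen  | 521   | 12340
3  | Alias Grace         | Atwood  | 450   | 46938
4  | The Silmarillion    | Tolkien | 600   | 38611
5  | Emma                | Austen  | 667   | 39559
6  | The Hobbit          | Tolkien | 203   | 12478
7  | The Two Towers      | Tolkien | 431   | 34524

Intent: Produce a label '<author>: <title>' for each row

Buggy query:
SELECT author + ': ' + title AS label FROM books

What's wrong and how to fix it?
Bug: SQLite uses || for string concatenation; + coerces text to numbers (yielding 0)

Fix: Replace + with || to concatenate text

Corrected query:
SELECT author || ': ' || title AS label FROM books

Result:
label                      
---------------------------
Orwell: Homage to Catalonia
Austen: Mansfield Park     
Atwood: Alias Grace        
Tolkien: The Silmarillion  
Austen: Emma               
Tolkien: The Hobbit        
Tolkien: The Two Towers    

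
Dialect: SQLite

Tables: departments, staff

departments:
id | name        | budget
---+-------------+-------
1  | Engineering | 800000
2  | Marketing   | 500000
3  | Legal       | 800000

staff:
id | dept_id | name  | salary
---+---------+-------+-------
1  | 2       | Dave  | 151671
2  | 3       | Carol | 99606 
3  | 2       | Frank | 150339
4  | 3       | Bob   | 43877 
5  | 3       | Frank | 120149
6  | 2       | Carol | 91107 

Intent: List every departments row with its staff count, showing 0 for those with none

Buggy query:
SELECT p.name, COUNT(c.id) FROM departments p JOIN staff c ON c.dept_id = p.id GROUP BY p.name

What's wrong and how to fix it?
Bug: An inner join excludes parents with zero children

Fix: Use LEFT JOIN so parents without children still appear (COUNT(c.id) gives 0)

Corrected query:
SELECT p.name, COUNT(c.id) FROM departments p LEFT JOIN staff c ON c.dept_id = p.id GROUP BY p.name

Result:
name        | COUNT(c.id)
------------+------------
Engineering | 0          
Legal       | 3          
Marketing   | 3          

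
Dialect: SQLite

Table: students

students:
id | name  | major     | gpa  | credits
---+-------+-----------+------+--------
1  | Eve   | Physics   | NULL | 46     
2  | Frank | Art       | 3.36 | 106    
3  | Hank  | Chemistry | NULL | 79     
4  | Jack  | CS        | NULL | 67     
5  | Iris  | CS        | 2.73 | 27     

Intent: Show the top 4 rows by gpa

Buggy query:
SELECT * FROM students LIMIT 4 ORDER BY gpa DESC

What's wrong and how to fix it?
Bug: LIMIT must come after ORDER BY

Fix: Swap the clauses: ORDER BY first, then LIMIT

Corrected query:
SELECT * FROM students ORDER BY gpa DESC LIMIT 4

Result:
id | name  | major     | gpa  | credits
---+-------+-----------+------+--------
2  | Frank | Art       | 3.36 | 106    
5  | Iris  | CS        | 2.73 | 27     
1  | Eve   | Physics   | NULL | 46     
3  | Hank  | Chemistry | NULL | 79     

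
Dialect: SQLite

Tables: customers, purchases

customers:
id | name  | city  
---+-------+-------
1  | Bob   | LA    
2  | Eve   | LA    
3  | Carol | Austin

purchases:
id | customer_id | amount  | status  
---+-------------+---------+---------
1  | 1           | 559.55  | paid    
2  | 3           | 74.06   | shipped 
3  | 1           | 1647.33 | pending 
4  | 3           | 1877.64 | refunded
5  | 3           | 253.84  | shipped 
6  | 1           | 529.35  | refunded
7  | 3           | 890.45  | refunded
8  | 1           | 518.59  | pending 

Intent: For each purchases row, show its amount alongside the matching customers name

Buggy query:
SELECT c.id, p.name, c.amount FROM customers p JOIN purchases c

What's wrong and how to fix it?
Bug: Missing join condition: each purchases row is matched to all customers rows instead of just its own

Fix: Add ON c.customer_id = p.id to the JOIN

Corrected query:
SELECT c.id, p.name, c.amount FROM customers p JOIN purchases c ON c.customer_id = p.id

Result:
id | name  | amount 
---+-------+--------
1  | Bob   | 559.55 
2  | Carol | 74.06  
3  | Bob   | 1647.33
4  | Carol | 1877.64
5  | Carol | 253.84 
6  | Bob   | 529.35 
7  | Carol | 890.45 
8  | Bob   | 518.59 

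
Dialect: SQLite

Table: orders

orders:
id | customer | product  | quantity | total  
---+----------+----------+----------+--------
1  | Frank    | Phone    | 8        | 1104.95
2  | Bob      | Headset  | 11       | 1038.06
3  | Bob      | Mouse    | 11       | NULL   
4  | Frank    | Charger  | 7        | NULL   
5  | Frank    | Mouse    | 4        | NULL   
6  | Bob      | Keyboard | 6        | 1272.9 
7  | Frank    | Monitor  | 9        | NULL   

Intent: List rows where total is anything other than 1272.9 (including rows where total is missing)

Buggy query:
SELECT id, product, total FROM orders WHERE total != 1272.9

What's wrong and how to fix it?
Bug: Inequality against NULL is unknown, not true; rows with NULL are dropped

Fix: Add an explicit OR total IS NULL to include the missing-value rows

Corrected query:
SELECT id, product, total FROM orders WHERE total != 1272.9 OR total IS NULL

Result:
id | product | total  
---+---------+--------
1  | Phone   | 1104.95
2  | Headset | 1038.06
3  | Mouse   | NULL   
4  | Charger | NULL   
5  | Mouse   | NULL   
7  | Monitor | NULL   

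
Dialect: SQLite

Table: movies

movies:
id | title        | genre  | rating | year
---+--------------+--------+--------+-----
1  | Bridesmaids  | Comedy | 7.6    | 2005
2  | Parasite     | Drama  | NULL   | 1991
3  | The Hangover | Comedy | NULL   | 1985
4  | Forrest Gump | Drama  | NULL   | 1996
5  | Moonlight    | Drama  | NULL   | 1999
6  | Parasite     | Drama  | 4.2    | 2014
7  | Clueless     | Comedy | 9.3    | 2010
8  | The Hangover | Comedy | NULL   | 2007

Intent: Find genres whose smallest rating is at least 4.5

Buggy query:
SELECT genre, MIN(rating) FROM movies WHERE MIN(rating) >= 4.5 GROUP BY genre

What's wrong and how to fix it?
Bug: Aggregates like MIN are computed per group after WHERE runs

Fix: Replace WHERE with HAVING after the GROUP BY

Corrected query:
SELECT genre, MIN(rating) FROM movies GROUP BY genre HAVING MIN(rating) >= 4.5

Result:
genre  | MIN(rating)
-------+------------
Comedy | 7.6        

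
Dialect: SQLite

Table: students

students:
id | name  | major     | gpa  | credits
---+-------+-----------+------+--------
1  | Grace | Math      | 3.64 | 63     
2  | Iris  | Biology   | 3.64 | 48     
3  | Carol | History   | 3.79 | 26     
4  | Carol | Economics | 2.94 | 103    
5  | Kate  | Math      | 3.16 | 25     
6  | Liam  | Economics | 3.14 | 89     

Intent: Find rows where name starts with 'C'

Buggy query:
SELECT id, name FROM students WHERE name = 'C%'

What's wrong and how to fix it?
Bug: Wildcards only work with LIKE; '=' treats '%' as a literal character

Fix: Use LIKE for wildcard pattern matching

Corrected query:
SELECT id, name FROM students WHERE name LIKE 'C%'

Result:
id | name 
---+------
3  | Carol
4  | Carol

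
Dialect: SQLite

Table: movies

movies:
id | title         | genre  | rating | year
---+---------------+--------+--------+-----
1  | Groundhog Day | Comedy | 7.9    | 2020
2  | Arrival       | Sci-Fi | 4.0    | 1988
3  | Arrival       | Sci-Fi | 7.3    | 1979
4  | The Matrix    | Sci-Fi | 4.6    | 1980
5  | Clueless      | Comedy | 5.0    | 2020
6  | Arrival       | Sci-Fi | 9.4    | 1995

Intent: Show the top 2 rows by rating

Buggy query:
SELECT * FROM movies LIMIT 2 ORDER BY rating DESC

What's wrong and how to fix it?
Bug: ORDER BY cannot follow LIMIT; LIMIT is the final clause

Fix: Sort with ORDER BY, then apply LIMIT

Corrected query:
SELECT * FROM movies ORDER BY rating DESC LIMIT 2

Result:
id | title         | genre  | rating | year
---+---------------+--------+--------+-----
6  | Arrival       | Sci-Fi | 9.4    | 1995
1  | Groundhog Day | Comedy | 7.9    | 2020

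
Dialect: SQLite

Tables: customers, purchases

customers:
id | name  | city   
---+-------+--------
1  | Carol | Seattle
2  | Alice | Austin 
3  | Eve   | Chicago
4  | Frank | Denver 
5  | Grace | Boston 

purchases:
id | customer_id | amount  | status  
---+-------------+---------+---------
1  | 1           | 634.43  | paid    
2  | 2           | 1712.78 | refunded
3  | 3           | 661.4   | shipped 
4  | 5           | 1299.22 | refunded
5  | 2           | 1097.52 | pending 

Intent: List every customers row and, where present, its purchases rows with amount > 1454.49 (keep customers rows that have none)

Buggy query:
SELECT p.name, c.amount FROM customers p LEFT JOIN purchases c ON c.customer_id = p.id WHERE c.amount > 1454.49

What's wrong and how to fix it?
Bug: A WHERE condition on the right-hand table after LEFT JOIN drops unmatched parents

Fix: Move the right-table condition into the ON clause so unmatched parents are kept

Corrected query:
SELECT p.name, c.amount FROM customers p LEFT JOIN purchases c ON c.customer_id = p.id AND c.amount > 1454.49

Result:
name  | amount 
------+--------
Carol | NULL   
Alice | 1712.78
Eve   | NULL   
Frank | NULL   
Grace | NULL   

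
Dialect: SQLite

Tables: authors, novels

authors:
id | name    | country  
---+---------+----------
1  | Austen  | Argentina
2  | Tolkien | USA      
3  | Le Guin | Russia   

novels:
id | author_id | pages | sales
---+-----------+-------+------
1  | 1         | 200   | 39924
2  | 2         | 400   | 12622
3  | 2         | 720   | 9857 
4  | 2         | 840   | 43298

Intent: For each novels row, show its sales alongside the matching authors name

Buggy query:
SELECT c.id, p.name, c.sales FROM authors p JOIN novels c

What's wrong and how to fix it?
Bug: Missing join condition: each novels row is matched to all authors rows instead of just its own

Fix: Specify the join condition linking the foreign key to the parent id

Corrected query:
SELECT c.id, p.name, c.sales FROM authors p JOIN novels c ON c.author_id = p.id

Result:
id | name    | sales
---+---------+------
1  | Austen  | 39924
2  | Tolkien | 12622
3  | Tolkien | 9857 
4  | Tolkien | 43298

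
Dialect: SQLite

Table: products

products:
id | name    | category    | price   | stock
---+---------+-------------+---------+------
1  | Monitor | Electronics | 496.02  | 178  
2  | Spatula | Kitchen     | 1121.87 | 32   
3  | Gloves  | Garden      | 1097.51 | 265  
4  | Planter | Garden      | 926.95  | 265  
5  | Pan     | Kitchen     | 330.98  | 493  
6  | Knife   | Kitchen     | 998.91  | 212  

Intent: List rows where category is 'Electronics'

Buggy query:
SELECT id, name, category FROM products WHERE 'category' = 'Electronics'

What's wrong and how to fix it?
Bug: Single quotes denote string literals in SQL; the column name is being compared as a constant string

Fix: Remove the quotes around the column name (or use double quotes for an identifier)

Corrected query:
SELECT id, name, category FROM products WHERE category = 'Electronics'

Result:
id | name    | category   
---+---------+------------
1  | Monitor | Electronics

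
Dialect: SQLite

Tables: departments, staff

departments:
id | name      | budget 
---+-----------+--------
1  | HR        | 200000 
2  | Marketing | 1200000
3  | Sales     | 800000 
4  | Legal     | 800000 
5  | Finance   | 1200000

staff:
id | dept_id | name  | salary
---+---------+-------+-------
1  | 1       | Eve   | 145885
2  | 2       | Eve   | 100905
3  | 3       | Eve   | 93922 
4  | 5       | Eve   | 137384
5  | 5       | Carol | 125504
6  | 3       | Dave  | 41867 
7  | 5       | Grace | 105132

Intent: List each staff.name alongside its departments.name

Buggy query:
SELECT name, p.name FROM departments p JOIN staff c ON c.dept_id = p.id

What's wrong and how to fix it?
Bug: 'name' exists in both joined tables, so the database can't tell which one is meant

Fix: Qualify the column with its table alias (c.name)

Corrected query:
SELECT c.name, p.name FROM departments p JOIN staff c ON c.dept_id = p.id

Result:
name  | name     
------+----------
Eve   | HR       
Eve   | Marketing
Eve   | Sales    
Eve   | Finance  
Carol | Finance  
Dave  | Sales    
Grace | Finance  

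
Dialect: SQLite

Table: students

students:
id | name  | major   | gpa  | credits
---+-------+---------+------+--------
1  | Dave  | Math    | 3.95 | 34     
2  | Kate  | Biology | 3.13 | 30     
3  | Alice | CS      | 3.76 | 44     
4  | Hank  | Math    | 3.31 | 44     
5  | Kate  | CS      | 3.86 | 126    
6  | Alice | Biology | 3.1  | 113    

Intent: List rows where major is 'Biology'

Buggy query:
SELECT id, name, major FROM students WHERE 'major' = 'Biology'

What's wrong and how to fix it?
Bug: Single quotes denote string literals in SQL; the column name is being compared as a constant string

Fix: Reference the column as major without single quotes

Corrected query:
SELECT id, name, major FROM students WHERE major = 'Biology'

Result:
id | name  | major  
---+-------+--------
2  | Kate  | Biology
6  | Alice | Biology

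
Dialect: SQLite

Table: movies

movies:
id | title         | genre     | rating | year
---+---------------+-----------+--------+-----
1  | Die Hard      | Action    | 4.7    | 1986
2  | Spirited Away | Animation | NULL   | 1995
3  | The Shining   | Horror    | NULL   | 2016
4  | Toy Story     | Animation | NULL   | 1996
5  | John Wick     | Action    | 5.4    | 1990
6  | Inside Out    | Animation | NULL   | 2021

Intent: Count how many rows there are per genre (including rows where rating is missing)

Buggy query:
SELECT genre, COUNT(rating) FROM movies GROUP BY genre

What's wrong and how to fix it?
Bug: COUNT(rating) skips NULLs, so groups with missing rating are undercounted

Fix: Replace COUNT(rating) with COUNT(*)

Corrected query:
SELECT genre, COUNT(*) FROM movies GROUP BY genre

Result:
genre     | COUNT(*)
----------+---------
Action    | 2       
Animation | 3       
Horror    | 1       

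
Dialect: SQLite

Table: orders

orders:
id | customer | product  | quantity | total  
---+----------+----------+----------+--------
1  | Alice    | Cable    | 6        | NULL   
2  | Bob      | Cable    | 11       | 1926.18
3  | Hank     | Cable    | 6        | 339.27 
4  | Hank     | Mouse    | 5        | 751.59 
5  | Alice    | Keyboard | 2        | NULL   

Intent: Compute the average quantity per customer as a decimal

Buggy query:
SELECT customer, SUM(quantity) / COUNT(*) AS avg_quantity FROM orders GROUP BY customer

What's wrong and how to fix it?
Bug: SUM(quantity) and COUNT(*) are both integers; the division truncates the fractional part

Fix: Multiply by 1.0 (or CAST to REAL) to force floating-point division

Corrected query:
SELECT customer, SUM(quantity) * 1.0 / COUNT(*) AS avg_quantity FROM orders GROUP BY customer

Result:
customer | avg_quantity
---------+-------------
Alice    | 4           
Bob      | 11          
Hank     | 5.5         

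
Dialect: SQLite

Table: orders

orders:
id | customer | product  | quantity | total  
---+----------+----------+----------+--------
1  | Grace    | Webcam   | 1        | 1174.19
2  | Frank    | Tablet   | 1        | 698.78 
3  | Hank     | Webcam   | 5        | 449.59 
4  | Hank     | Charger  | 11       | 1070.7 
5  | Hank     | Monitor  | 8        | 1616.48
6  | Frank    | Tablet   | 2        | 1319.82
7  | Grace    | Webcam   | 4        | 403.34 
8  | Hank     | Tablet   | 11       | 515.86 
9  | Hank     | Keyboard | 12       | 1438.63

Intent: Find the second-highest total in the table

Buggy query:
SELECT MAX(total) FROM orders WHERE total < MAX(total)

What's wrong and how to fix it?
Bug: MAX(total) on the right of the comparison is an aggregate-in-WHERE error

Fix: Put the inner MAX in a scalar subquery

Corrected query:
SELECT MAX(total) FROM orders WHERE total < (SELECT MAX(total) FROM orders)

Result:
MAX(total)
----------
1438.63   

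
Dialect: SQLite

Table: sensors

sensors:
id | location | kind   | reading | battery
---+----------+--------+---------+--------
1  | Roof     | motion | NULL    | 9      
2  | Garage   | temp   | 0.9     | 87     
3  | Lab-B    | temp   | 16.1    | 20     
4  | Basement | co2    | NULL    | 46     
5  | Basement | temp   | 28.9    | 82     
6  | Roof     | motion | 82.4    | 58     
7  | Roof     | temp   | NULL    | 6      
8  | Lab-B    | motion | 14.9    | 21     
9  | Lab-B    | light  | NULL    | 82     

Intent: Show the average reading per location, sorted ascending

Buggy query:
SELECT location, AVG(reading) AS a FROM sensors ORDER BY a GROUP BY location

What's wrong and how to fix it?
Bug: ORDER BY appears before GROUP BY; SQL clause order requires GROUP BY first

Fix: Move ORDER BY to the end, after GROUP BY

Corrected query:
SELECT location, AVG(reading) AS a FROM sensors GROUP BY location ORDER BY a

Result:
location | a   
---------+-----
Garage   | 0.9 
Lab-B    | 15.5
Basement | 28.9
Roof     | 82.4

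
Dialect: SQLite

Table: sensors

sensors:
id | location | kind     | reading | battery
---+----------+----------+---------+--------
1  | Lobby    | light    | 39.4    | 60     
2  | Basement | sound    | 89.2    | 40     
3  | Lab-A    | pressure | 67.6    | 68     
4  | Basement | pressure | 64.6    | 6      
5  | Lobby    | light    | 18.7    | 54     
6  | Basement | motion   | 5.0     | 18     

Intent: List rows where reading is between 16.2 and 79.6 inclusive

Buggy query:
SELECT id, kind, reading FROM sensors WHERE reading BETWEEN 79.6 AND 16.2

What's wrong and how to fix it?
Bug: The bounds are reversed; BETWEEN a AND b requires a <= b to match anything

Fix: Swap the bounds so the smaller value comes first

Corrected query:
SELECT id, kind, reading FROM sensors WHERE reading BETWEEN 16.2 AND 79.6

Result:
id | kind     | reading
---+----------+--------
1  | light    | 39.4   
3  | pressure | 67.6   
4  | pressure | 64.6   
5  | light    | 18.7   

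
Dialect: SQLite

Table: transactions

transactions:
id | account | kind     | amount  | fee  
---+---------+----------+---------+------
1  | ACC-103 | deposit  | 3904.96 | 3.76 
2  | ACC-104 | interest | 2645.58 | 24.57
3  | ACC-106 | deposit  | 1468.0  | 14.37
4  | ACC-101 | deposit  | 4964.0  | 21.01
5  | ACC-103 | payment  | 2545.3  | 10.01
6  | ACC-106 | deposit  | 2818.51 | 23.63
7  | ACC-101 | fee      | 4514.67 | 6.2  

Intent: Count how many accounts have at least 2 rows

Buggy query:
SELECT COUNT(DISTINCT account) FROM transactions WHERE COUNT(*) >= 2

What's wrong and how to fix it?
Bug: WHERE filters individual rows, not groups, so a group-level COUNT is invalid there

Fix: Group first with HAVING COUNT(*) >= 2, then COUNT the resulting groups

Corrected query:
SELECT COUNT(*) FROM (SELECT account FROM transactions GROUP BY account HAVING COUNT(*) >= 2)

Result:
COUNT(*)
--------
3       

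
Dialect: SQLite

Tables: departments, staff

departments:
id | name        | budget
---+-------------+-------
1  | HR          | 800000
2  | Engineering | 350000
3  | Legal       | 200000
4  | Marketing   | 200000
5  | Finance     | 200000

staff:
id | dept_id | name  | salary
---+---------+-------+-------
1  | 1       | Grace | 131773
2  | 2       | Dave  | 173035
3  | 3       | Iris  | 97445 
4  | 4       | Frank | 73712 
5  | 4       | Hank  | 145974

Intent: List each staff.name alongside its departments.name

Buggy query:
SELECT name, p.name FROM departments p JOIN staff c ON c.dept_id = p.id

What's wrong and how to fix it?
Bug: Both tables have a 'name' column; the unqualified reference is ambiguous

Fix: Prefix ambiguous columns with the table alias

Corrected query:
SELECT c.name, p.name FROM departments p JOIN staff c ON c.dept_id = p.id

Result:
name  | name       
------+------------
Grace | HR         
Dave  | Engineering
Iris  | Legal      
Frank | Marketing  
Hank  | Marketing  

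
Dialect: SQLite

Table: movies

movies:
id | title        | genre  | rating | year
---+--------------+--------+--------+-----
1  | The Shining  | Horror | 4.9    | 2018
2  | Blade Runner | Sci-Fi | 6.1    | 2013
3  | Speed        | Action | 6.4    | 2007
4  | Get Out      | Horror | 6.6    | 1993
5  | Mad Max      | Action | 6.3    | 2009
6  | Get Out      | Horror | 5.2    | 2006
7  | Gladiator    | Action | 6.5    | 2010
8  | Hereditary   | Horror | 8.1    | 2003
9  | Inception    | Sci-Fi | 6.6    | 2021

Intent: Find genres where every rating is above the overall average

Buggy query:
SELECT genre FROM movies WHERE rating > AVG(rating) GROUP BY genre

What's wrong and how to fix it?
Bug: AVG() is an aggregate; it can't sit directly in WHERE

Fix: Compute the overall average in a scalar subquery and compare each group's MIN against it in HAVING

Corrected query:
SELECT genre FROM movies GROUP BY genre HAVING MIN(rating) > (SELECT AVG(rating) FROM movies)

Result:
(no rows)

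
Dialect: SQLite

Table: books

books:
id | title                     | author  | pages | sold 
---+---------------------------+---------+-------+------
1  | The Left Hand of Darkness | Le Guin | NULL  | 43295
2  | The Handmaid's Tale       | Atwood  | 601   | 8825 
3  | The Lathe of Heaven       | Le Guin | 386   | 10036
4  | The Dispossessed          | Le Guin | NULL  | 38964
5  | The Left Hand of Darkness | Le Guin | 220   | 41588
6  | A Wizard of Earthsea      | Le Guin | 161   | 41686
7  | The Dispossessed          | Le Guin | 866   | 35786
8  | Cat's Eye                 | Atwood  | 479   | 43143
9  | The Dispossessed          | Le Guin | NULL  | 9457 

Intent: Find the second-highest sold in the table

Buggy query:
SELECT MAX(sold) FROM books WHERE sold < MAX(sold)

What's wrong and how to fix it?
Bug: The inner MAX is an aggregate inside WHERE, which is not allowed

Fix: Put the inner MAX in a scalar subquery

Corrected query:
SELECT MAX(sold) FROM books WHERE sold < (SELECT MAX(sold) FROM books)

Result:
MAX(sold)
---------
43143    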